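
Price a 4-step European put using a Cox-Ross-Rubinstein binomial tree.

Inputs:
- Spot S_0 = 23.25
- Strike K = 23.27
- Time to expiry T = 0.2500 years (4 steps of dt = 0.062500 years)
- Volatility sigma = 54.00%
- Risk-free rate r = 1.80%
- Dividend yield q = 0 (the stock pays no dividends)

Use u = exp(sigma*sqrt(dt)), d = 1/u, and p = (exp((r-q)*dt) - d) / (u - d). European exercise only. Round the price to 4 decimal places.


Answer: Price = V(0,0) = 2.3043

Derivation:
dt = T/N = 0.062500
u = exp(sigma*sqrt(dt)) = 1.144537; d = 1/u = 0.873716
p = (exp((r-q)*dt) - d) / (u - d) = 0.470458
Discount per step: exp(-r*dt) = 0.998876
Stock lattice S(k, i) with i counting down-moves:
  k=0: S(0,0) = 23.2500
  k=1: S(1,0) = 26.6105; S(1,1) = 20.3139
  k=2: S(2,0) = 30.4567; S(2,1) = 23.2500; S(2,2) = 17.7486
  k=3: S(3,0) = 34.8588; S(3,1) = 26.6105; S(3,2) = 20.3139; S(3,3) = 15.5072
  k=4: S(4,0) = 39.8972; S(4,1) = 30.4567; S(4,2) = 23.2500; S(4,3) = 17.7486; S(4,4) = 13.5489
Terminal payoffs V(N, i) = max(K - S_T, 0):
  V(4,0) = 0.000000; V(4,1) = 0.000000; V(4,2) = 0.020000; V(4,3) = 5.521427; V(4,4) = 9.721103
Backward induction: V(k, i) = exp(-r*dt) * [p * V(k+1, i) + (1-p) * V(k+1, i+1)].
  V(3,0) = exp(-r*dt) * [p*0.000000 + (1-p)*0.000000] = 0.000000
  V(3,1) = exp(-r*dt) * [p*0.000000 + (1-p)*0.020000] = 0.010579
  V(3,2) = exp(-r*dt) * [p*0.020000 + (1-p)*5.521427] = 2.929941
  V(3,3) = exp(-r*dt) * [p*5.521427 + (1-p)*9.721103] = 7.736625
  V(2,0) = exp(-r*dt) * [p*0.000000 + (1-p)*0.010579] = 0.005596
  V(2,1) = exp(-r*dt) * [p*0.010579 + (1-p)*2.929941] = 1.554755
  V(2,2) = exp(-r*dt) * [p*2.929941 + (1-p)*7.736625] = 5.469128
  V(1,0) = exp(-r*dt) * [p*0.005596 + (1-p)*1.554755] = 0.825013
  V(1,1) = exp(-r*dt) * [p*1.554755 + (1-p)*5.469128] = 3.623503
  V(0,0) = exp(-r*dt) * [p*0.825013 + (1-p)*3.623503] = 2.304338


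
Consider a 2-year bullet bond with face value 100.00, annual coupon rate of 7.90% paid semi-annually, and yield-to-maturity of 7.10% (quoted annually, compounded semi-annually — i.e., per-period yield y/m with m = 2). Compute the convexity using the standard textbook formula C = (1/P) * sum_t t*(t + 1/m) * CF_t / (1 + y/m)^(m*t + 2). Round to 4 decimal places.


Coupon per period c = face * coupon_rate / m = 3.950000
Periods per year m = 2; per-period yield y/m = 0.035500
Number of cashflows N = 4
Cashflows (t years, CF_t, discount factor 1/(1+y/m)^(m*t), PV):
  t = 0.5000: CF_t = 3.950000, DF = 0.965717, PV = 3.814582
  t = 1.0000: CF_t = 3.950000, DF = 0.932609, PV = 3.683807
  t = 1.5000: CF_t = 3.950000, DF = 0.900637, PV = 3.557515
  t = 2.0000: CF_t = 103.950000, DF = 0.869760, PV = 90.411585
Price P = sum_t PV_t = 101.467489
Convexity numerator sum_t t*(t + 1/m) * CF_t / (1+y/m)^(m*t + 2):
  t = 0.5000: term = 1.778758
  t = 1.0000: term = 5.153330
  t = 1.5000: term = 9.953317
  t = 2.0000: term = 421.593473
Convexity = (1/P) * sum = 438.478878 / 101.467489 = 4.321373

Answer: Convexity = 4.3214


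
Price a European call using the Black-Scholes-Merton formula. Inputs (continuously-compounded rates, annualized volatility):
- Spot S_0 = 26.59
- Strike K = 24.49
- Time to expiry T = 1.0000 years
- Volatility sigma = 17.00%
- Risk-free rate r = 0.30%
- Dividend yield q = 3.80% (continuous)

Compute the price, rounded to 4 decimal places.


Answer: Price = 2.3498

Derivation:
d1 = (ln(S/K) + (r - q + 0.5*sigma^2) * T) / (sigma * sqrt(T)) = 0.36306079
d2 = d1 - sigma * sqrt(T) = 0.19306079
exp(-rT) = 0.99700450; exp(-qT) = 0.96271294
C = S_0 * exp(-qT) * N(d1) - K * exp(-rT) * N(d2)
N(d1) = 0.64172026; N(d2) = 0.57654432
C = 26.5900 * 0.96271294 * 0.64172026 - 24.4900 * 0.99700450 * 0.57654432 = 2.3498


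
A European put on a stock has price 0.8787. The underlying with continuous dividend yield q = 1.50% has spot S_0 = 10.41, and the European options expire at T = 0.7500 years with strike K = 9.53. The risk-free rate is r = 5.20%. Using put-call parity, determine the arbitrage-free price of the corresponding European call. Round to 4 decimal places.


Put-call parity: C - P = S_0 * exp(-qT) - K * exp(-rT).
S_0 * exp(-qT) = 10.4100 * 0.98881304 = 10.29354379
K * exp(-rT) = 9.5300 * 0.96175071 = 9.16548426
C = P + S*exp(-qT) - K*exp(-rT)
C = 0.8787 + 10.29354379 - 9.16548426 = 2.0068

Answer: Call price = 2.0068


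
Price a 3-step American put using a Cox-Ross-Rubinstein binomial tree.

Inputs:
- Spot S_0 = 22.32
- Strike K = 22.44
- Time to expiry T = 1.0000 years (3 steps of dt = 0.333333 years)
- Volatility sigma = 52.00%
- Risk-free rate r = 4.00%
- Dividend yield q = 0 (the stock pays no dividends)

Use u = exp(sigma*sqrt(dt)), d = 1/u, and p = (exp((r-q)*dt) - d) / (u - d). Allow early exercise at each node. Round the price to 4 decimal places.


Answer: Price = V(0,0) = 4.5811

Derivation:
dt = T/N = 0.333333
u = exp(sigma*sqrt(dt)) = 1.350159; d = 1/u = 0.740654
p = (exp((r-q)*dt) - d) / (u - d) = 0.447525
Discount per step: exp(-r*dt) = 0.986755
Stock lattice S(k, i) with i counting down-moves:
  k=0: S(0,0) = 22.3200
  k=1: S(1,0) = 30.1355; S(1,1) = 16.5314
  k=2: S(2,0) = 40.6878; S(2,1) = 22.3200; S(2,2) = 12.2440
  k=3: S(3,0) = 54.9349; S(3,1) = 30.1355; S(3,2) = 16.5314; S(3,3) = 9.0686
Terminal payoffs V(N, i) = max(K - S_T, 0):
  V(3,0) = 0.000000; V(3,1) = 0.000000; V(3,2) = 5.908610; V(3,3) = 13.371411
Backward induction: V(k, i) = exp(-r*dt) * [p * V(k+1, i) + (1-p) * V(k+1, i+1)]; then take max(V_cont, immediate exercise) for American.
  V(2,0) = exp(-r*dt) * [p*0.000000 + (1-p)*0.000000] = 0.000000; exercise = 0.000000; V(2,0) = max -> 0.000000
  V(2,1) = exp(-r*dt) * [p*0.000000 + (1-p)*5.908610] = 3.221121; exercise = 0.120000; V(2,1) = max -> 3.221121
  V(2,2) = exp(-r*dt) * [p*5.908610 + (1-p)*13.371411] = 9.898751; exercise = 10.195965; V(2,2) = max -> 10.195965
  V(1,0) = exp(-r*dt) * [p*0.000000 + (1-p)*3.221121] = 1.756018; exercise = 0.000000; V(1,0) = max -> 1.756018
  V(1,1) = exp(-r*dt) * [p*3.221121 + (1-p)*10.195965] = 6.980845; exercise = 5.908610; V(1,1) = max -> 6.980845
  V(0,0) = exp(-r*dt) * [p*1.756018 + (1-p)*6.980845] = 4.581112; exercise = 0.120000; V(0,0) = max -> 4.581112


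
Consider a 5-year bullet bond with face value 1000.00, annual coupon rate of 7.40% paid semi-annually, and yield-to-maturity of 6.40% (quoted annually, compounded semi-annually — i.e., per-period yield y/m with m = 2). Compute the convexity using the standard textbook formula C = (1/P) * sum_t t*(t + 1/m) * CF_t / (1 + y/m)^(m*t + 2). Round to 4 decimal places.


Coupon per period c = face * coupon_rate / m = 37.000000
Periods per year m = 2; per-period yield y/m = 0.032000
Number of cashflows N = 10
Cashflows (t years, CF_t, discount factor 1/(1+y/m)^(m*t), PV):
  t = 0.5000: CF_t = 37.000000, DF = 0.968992, PV = 35.852713
  t = 1.0000: CF_t = 37.000000, DF = 0.938946, PV = 34.741001
  t = 1.5000: CF_t = 37.000000, DF = 0.909831, PV = 33.663761
  t = 2.0000: CF_t = 37.000000, DF = 0.881620, PV = 32.619923
  t = 2.5000: CF_t = 37.000000, DF = 0.854283, PV = 31.608453
  t = 3.0000: CF_t = 37.000000, DF = 0.827793, PV = 30.628346
  t = 3.5000: CF_t = 37.000000, DF = 0.802125, PV = 29.678630
  t = 4.0000: CF_t = 37.000000, DF = 0.777253, PV = 28.758362
  t = 4.5000: CF_t = 37.000000, DF = 0.753152, PV = 27.866630
  t = 5.0000: CF_t = 1037.000000, DF = 0.729799, PV = 756.801150
Price P = sum_t PV_t = 1042.218968
Convexity numerator sum_t t*(t + 1/m) * CF_t / (1+y/m)^(m*t + 2):
  t = 0.5000: term = 16.831880
  t = 1.0000: term = 48.929885
  t = 1.5000: term = 94.825358
  t = 2.0000: term = 153.141729
  t = 2.5000: term = 222.589722
  t = 3.0000: term = 301.962801
  t = 3.5000: term = 390.132817
  t = 4.0000: term = 486.045869
  t = 4.5000: term = 588.718349
  t = 5.0000: term = 19541.373370
Convexity = (1/P) * sum = 21844.551780 / 1042.218968 = 20.959657

Answer: Convexity = 20.9597


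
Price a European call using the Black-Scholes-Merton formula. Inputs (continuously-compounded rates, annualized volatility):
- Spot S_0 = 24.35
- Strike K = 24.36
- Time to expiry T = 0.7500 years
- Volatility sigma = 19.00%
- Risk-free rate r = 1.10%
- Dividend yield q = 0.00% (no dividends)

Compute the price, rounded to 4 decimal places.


Answer: Price = 1.6873

Derivation:
d1 = (ln(S/K) + (r - q + 0.5*sigma^2) * T) / (sigma * sqrt(T)) = 0.12991540
d2 = d1 - sigma * sqrt(T) = -0.03462943
exp(-rT) = 0.99178394; exp(-qT) = 1.00000000
C = S_0 * exp(-qT) * N(d1) - K * exp(-rT) * N(d2)
N(d1) = 0.55168332; N(d2) = 0.48618762
C = 24.3500 * 1.00000000 * 0.55168332 - 24.3600 * 0.99178394 * 0.48618762 = 1.6873


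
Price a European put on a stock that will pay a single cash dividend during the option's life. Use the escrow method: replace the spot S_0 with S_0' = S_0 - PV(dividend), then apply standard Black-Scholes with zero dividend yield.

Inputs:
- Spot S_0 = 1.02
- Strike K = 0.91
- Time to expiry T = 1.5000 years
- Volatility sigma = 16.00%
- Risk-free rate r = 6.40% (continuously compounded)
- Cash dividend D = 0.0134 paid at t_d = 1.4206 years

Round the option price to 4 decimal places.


PV(D) = D * exp(-r * t_d) = 0.0134 * 0.91309222 = 0.01223544
S_0' = S_0 - PV(D) = 1.0200 - 0.01223544 = 1.00776456
d1 = (ln(S_0'/K) + (r + sigma^2/2)*T) / (sigma*sqrt(T)) = 1.10862505
d2 = d1 - sigma*sqrt(T) = 0.91266587
exp(-rT) = 0.90846402
N(-d1) = 0.13379598; N(-d2) = 0.18070915
P = K * exp(-rT) * N(-d2) - S_0' * N(-d1) = 0.9100 * 0.90846402 * 0.18070915 - 1.00776456 * 0.13379598 = 0.0146

Answer: Price = 0.0146


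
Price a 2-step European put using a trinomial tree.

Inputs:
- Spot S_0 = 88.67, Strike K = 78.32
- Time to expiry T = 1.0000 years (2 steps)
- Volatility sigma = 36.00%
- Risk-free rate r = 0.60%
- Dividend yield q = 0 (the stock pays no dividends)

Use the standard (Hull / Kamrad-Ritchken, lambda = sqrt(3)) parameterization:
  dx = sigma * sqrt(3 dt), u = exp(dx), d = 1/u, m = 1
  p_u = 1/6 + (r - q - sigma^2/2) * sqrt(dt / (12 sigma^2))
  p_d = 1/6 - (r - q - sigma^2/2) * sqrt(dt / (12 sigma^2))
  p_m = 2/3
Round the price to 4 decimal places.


dt = T/N = 0.500000; dx = sigma*sqrt(3*dt) = 0.440908
u = exp(dx) = 1.554118; d = 1/u = 0.643452
p_u = 0.133326, p_m = 0.666667, p_d = 0.200007
Discount per step: exp(-r*dt) = 0.997004
Stock lattice S(k, j) with j the centered position index:
  k=0: S(0,+0) = 88.6700
  k=1: S(1,-1) = 57.0549; S(1,+0) = 88.6700; S(1,+1) = 137.8036
  k=2: S(2,-2) = 36.7121; S(2,-1) = 57.0549; S(2,+0) = 88.6700; S(2,+1) = 137.8036; S(2,+2) = 214.1631
Terminal payoffs V(N, j) = max(K - S_T, 0):
  V(2,-2) = 41.607940; V(2,-1) = 21.265129; V(2,+0) = 0.000000; V(2,+1) = 0.000000; V(2,+2) = 0.000000
Backward induction: V(k, j) = exp(-r*dt) * [p_u * V(k+1, j+1) + p_m * V(k+1, j) + p_d * V(k+1, j-1)]
  V(1,-1) = exp(-r*dt) * [p_u*0.000000 + p_m*21.265129 + p_d*41.607940] = 22.431235
  V(1,+0) = exp(-r*dt) * [p_u*0.000000 + p_m*0.000000 + p_d*21.265129] = 4.240433
  V(1,+1) = exp(-r*dt) * [p_u*0.000000 + p_m*0.000000 + p_d*0.000000] = 0.000000
  V(0,+0) = exp(-r*dt) * [p_u*0.000000 + p_m*4.240433 + p_d*22.431235] = 7.291451

Answer: Price = V(0,0) = 7.2915


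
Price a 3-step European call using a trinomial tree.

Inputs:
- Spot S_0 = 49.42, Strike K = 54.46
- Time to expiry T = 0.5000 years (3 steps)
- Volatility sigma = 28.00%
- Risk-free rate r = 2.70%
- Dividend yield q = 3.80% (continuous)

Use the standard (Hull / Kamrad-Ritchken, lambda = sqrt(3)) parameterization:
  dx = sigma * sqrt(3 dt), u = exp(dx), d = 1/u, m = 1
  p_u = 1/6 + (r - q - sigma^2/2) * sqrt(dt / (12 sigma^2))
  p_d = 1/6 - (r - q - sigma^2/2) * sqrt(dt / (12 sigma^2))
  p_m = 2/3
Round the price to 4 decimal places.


Answer: Price = V(0,0) = 2.0742

Derivation:
dt = T/N = 0.166667; dx = sigma*sqrt(3*dt) = 0.197990
u = exp(dx) = 1.218950; d = 1/u = 0.820378
p_u = 0.145538, p_m = 0.666667, p_d = 0.187796
Discount per step: exp(-r*dt) = 0.995510
Stock lattice S(k, j) with j the centered position index:
  k=0: S(0,+0) = 49.4200
  k=1: S(1,-1) = 40.5431; S(1,+0) = 49.4200; S(1,+1) = 60.2405
  k=2: S(2,-2) = 33.2607; S(2,-1) = 40.5431; S(2,+0) = 49.4200; S(2,+1) = 60.2405; S(2,+2) = 73.4302
  k=3: S(3,-3) = 27.2863; S(3,-2) = 33.2607; S(3,-1) = 40.5431; S(3,+0) = 49.4200; S(3,+1) = 60.2405; S(3,+2) = 73.4302; S(3,+3) = 89.5077
Terminal payoffs V(N, j) = max(S_T - K, 0):
  V(3,-3) = 0.000000; V(3,-2) = 0.000000; V(3,-1) = 0.000000; V(3,+0) = 0.000000; V(3,+1) = 5.780513; V(3,+2) = 18.970178; V(3,+3) = 35.047722
Backward induction: V(k, j) = exp(-r*dt) * [p_u * V(k+1, j+1) + p_m * V(k+1, j) + p_d * V(k+1, j-1)]
  V(2,-2) = exp(-r*dt) * [p_u*0.000000 + p_m*0.000000 + p_d*0.000000] = 0.000000
  V(2,-1) = exp(-r*dt) * [p_u*0.000000 + p_m*0.000000 + p_d*0.000000] = 0.000000
  V(2,+0) = exp(-r*dt) * [p_u*5.780513 + p_m*0.000000 + p_d*0.000000] = 0.837505
  V(2,+1) = exp(-r*dt) * [p_u*18.970178 + p_m*5.780513 + p_d*0.000000] = 6.584852
  V(2,+2) = exp(-r*dt) * [p_u*35.047722 + p_m*18.970178 + p_d*5.780513] = 18.748545
  V(1,-1) = exp(-r*dt) * [p_u*0.837505 + p_m*0.000000 + p_d*0.000000] = 0.121341
  V(1,+0) = exp(-r*dt) * [p_u*6.584852 + p_m*0.837505 + p_d*0.000000] = 1.509871
  V(1,+1) = exp(-r*dt) * [p_u*18.748545 + p_m*6.584852 + p_d*0.837505] = 7.243132
  V(0,+0) = exp(-r*dt) * [p_u*7.243132 + p_m*1.509871 + p_d*0.121341] = 2.074162


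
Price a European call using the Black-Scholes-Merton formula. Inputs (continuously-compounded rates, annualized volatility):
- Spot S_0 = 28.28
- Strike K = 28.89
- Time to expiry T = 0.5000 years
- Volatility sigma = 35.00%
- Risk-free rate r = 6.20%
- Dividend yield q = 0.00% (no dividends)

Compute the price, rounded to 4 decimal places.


d1 = (ln(S/K) + (r - q + 0.5*sigma^2) * T) / (sigma * sqrt(T)) = 0.16277326
d2 = d1 - sigma * sqrt(T) = -0.08471411
exp(-rT) = 0.96947557; exp(-qT) = 1.00000000
C = S_0 * exp(-qT) * N(d1) - K * exp(-rT) * N(d2)
N(d1) = 0.56465152; N(d2) = 0.46624434
C = 28.2800 * 1.00000000 * 0.56465152 - 28.8900 * 0.96947557 * 0.46624434 = 2.9097

Answer: Price = 2.9097


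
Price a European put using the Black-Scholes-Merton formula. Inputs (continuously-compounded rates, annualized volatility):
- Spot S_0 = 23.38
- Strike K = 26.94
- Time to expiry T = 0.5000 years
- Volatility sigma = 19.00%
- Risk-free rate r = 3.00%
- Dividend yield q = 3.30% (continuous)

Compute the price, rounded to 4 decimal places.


Answer: Price = 3.7846

Derivation:
d1 = (ln(S/K) + (r - q + 0.5*sigma^2) * T) / (sigma * sqrt(T)) = -0.99892763
d2 = d1 - sigma * sqrt(T) = -1.13327792
exp(-rT) = 0.98511194; exp(-qT) = 0.98363538
P = K * exp(-rT) * N(-d2) - S_0 * exp(-qT) * N(-d1)
N(-d1) = 0.84108512; N(-d2) = 0.87145122
P = 26.9400 * 0.98511194 * 0.87145122 - 23.3800 * 0.98363538 * 0.84108512 = 3.7846


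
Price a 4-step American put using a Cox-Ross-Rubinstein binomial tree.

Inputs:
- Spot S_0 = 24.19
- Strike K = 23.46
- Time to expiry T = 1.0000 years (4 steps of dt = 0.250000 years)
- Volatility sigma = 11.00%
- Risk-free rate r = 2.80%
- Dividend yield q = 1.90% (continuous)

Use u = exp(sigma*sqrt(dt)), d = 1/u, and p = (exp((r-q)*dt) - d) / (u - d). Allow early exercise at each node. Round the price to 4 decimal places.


dt = T/N = 0.250000
u = exp(sigma*sqrt(dt)) = 1.056541; d = 1/u = 0.946485
p = (exp((r-q)*dt) - d) / (u - d) = 0.506721
Discount per step: exp(-r*dt) = 0.993024
Stock lattice S(k, i) with i counting down-moves:
  k=0: S(0,0) = 24.1900
  k=1: S(1,0) = 25.5577; S(1,1) = 22.8955
  k=2: S(2,0) = 27.0028; S(2,1) = 24.1900; S(2,2) = 21.6702
  k=3: S(3,0) = 28.5295; S(3,1) = 25.5577; S(3,2) = 22.8955; S(3,3) = 20.5105
  k=4: S(4,0) = 30.1426; S(4,1) = 27.0028; S(4,2) = 24.1900; S(4,3) = 21.6702; S(4,4) = 19.4129
Terminal payoffs V(N, i) = max(K - S_T, 0):
  V(4,0) = 0.000000; V(4,1) = 0.000000; V(4,2) = 0.000000; V(4,3) = 1.789772; V(4,4) = 4.047070
Backward induction: V(k, i) = exp(-r*dt) * [p * V(k+1, i) + (1-p) * V(k+1, i+1)]; then take max(V_cont, immediate exercise) for American.
  V(3,0) = exp(-r*dt) * [p*0.000000 + (1-p)*0.000000] = 0.000000; exercise = 0.000000; V(3,0) = max -> 0.000000
  V(3,1) = exp(-r*dt) * [p*0.000000 + (1-p)*0.000000] = 0.000000; exercise = 0.000000; V(3,1) = max -> 0.000000
  V(3,2) = exp(-r*dt) * [p*0.000000 + (1-p)*1.789772] = 0.876699; exercise = 0.564524; V(3,2) = max -> 0.876699
  V(3,3) = exp(-r*dt) * [p*1.789772 + (1-p)*4.047070] = 2.882999; exercise = 2.949451; V(3,3) = max -> 2.949451
  V(2,0) = exp(-r*dt) * [p*0.000000 + (1-p)*0.000000] = 0.000000; exercise = 0.000000; V(2,0) = max -> 0.000000
  V(2,1) = exp(-r*dt) * [p*0.000000 + (1-p)*0.876699] = 0.429441; exercise = 0.000000; V(2,1) = max -> 0.429441
  V(2,2) = exp(-r*dt) * [p*0.876699 + (1-p)*2.949451] = 1.885897; exercise = 1.789772; V(2,2) = max -> 1.885897
  V(1,0) = exp(-r*dt) * [p*0.000000 + (1-p)*0.429441] = 0.210357; exercise = 0.000000; V(1,0) = max -> 0.210357
  V(1,1) = exp(-r*dt) * [p*0.429441 + (1-p)*1.885897] = 1.139874; exercise = 0.564524; V(1,1) = max -> 1.139874
  V(0,0) = exp(-r*dt) * [p*0.210357 + (1-p)*1.139874] = 0.664202; exercise = 0.000000; V(0,0) = max -> 0.664202

Answer: Price = V(0,0) = 0.6642


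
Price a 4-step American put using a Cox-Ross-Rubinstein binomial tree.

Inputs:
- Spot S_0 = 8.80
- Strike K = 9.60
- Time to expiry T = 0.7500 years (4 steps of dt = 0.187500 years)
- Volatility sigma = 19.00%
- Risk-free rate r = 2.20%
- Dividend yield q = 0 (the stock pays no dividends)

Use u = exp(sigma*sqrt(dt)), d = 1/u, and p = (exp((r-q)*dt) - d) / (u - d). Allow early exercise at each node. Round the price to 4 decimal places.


Answer: Price = V(0,0) = 1.0331

Derivation:
dt = T/N = 0.187500
u = exp(sigma*sqrt(dt)) = 1.085752; d = 1/u = 0.921021
p = (exp((r-q)*dt) - d) / (u - d) = 0.504536
Discount per step: exp(-r*dt) = 0.995883
Stock lattice S(k, i) with i counting down-moves:
  k=0: S(0,0) = 8.8000
  k=1: S(1,0) = 9.5546; S(1,1) = 8.1050
  k=2: S(2,0) = 10.3739; S(2,1) = 8.8000; S(2,2) = 7.4649
  k=3: S(3,0) = 11.2635; S(3,1) = 9.5546; S(3,2) = 8.1050; S(3,3) = 6.8753
  k=4: S(4,0) = 12.2294; S(4,1) = 10.3739; S(4,2) = 8.8000; S(4,3) = 7.4649; S(4,4) = 6.3323
Terminal payoffs V(N, i) = max(K - S_T, 0):
  V(4,0) = 0.000000; V(4,1) = 0.000000; V(4,2) = 0.800000; V(4,3) = 2.135138; V(4,4) = 3.267709
Backward induction: V(k, i) = exp(-r*dt) * [p * V(k+1, i) + (1-p) * V(k+1, i+1)]; then take max(V_cont, immediate exercise) for American.
  V(3,0) = exp(-r*dt) * [p*0.000000 + (1-p)*0.000000] = 0.000000; exercise = 0.000000; V(3,0) = max -> 0.000000
  V(3,1) = exp(-r*dt) * [p*0.000000 + (1-p)*0.800000] = 0.394739; exercise = 0.045386; V(3,1) = max -> 0.394739
  V(3,2) = exp(-r*dt) * [p*0.800000 + (1-p)*2.135138] = 1.455497; exercise = 1.495015; V(3,2) = max -> 1.495015
  V(3,3) = exp(-r*dt) * [p*2.135138 + (1-p)*3.267709] = 2.685187; exercise = 2.724705; V(3,3) = max -> 2.724705
  V(2,0) = exp(-r*dt) * [p*0.000000 + (1-p)*0.394739] = 0.194774; exercise = 0.000000; V(2,0) = max -> 0.194774
  V(2,1) = exp(-r*dt) * [p*0.394739 + (1-p)*1.495015] = 0.936017; exercise = 0.800000; V(2,1) = max -> 0.936017
  V(2,2) = exp(-r*dt) * [p*1.495015 + (1-p)*2.724705] = 2.095620; exercise = 2.135138; V(2,2) = max -> 2.135138
  V(1,0) = exp(-r*dt) * [p*0.194774 + (1-p)*0.936017] = 0.559720; exercise = 0.045386; V(1,0) = max -> 0.559720
  V(1,1) = exp(-r*dt) * [p*0.936017 + (1-p)*2.135138] = 1.523840; exercise = 1.495015; V(1,1) = max -> 1.523840
  V(0,0) = exp(-r*dt) * [p*0.559720 + (1-p)*1.523840] = 1.033136; exercise = 0.800000; V(0,0) = max -> 1.033136


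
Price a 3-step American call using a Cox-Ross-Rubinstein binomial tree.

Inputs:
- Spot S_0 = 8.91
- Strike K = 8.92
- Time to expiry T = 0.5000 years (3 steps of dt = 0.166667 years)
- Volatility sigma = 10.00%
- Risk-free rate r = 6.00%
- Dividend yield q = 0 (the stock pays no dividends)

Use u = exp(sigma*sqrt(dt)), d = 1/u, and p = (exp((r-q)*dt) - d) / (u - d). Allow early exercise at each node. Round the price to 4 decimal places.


dt = T/N = 0.166667
u = exp(sigma*sqrt(dt)) = 1.041670; d = 1/u = 0.959997
p = (exp((r-q)*dt) - d) / (u - d) = 0.612850
Discount per step: exp(-r*dt) = 0.990050
Stock lattice S(k, i) with i counting down-moves:
  k=0: S(0,0) = 8.9100
  k=1: S(1,0) = 9.2813; S(1,1) = 8.5536
  k=2: S(2,0) = 9.6680; S(2,1) = 8.9100; S(2,2) = 8.2114
  k=3: S(3,0) = 10.0709; S(3,1) = 9.2813; S(3,2) = 8.5536; S(3,3) = 7.8829
Terminal payoffs V(N, i) = max(S_T - K, 0):
  V(3,0) = 1.150886; V(3,1) = 0.361276; V(3,2) = 0.000000; V(3,3) = 0.000000
Backward induction: V(k, i) = exp(-r*dt) * [p * V(k+1, i) + (1-p) * V(k+1, i+1)]; then take max(V_cont, immediate exercise) for American.
  V(2,0) = exp(-r*dt) * [p*1.150886 + (1-p)*0.361276] = 0.836779; exercise = 0.748024; V(2,0) = max -> 0.836779
  V(2,1) = exp(-r*dt) * [p*0.361276 + (1-p)*0.000000] = 0.219205; exercise = 0.000000; V(2,1) = max -> 0.219205
  V(2,2) = exp(-r*dt) * [p*0.000000 + (1-p)*0.000000] = 0.000000; exercise = 0.000000; V(2,2) = max -> 0.000000
  V(1,0) = exp(-r*dt) * [p*0.836779 + (1-p)*0.219205] = 0.591738; exercise = 0.361276; V(1,0) = max -> 0.591738
  V(1,1) = exp(-r*dt) * [p*0.219205 + (1-p)*0.000000] = 0.133003; exercise = 0.000000; V(1,1) = max -> 0.133003
  V(0,0) = exp(-r*dt) * [p*0.591738 + (1-p)*0.133003] = 0.410018; exercise = 0.000000; V(0,0) = max -> 0.410018

Answer: Price = V(0,0) = 0.4100


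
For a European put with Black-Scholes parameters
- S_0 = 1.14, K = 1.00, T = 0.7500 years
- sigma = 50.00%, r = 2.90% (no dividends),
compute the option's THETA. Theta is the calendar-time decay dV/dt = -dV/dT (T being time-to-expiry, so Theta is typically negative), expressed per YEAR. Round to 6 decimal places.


d1 = 0.5693326347; d2 = 0.1363199328
phi(d1) = 0.3392532645; exp(-qT) = 1.0000000000; exp(-rT) = 0.9784848257
Theta = -S*exp(-qT)*phi(d1)*sigma/(2*sqrt(T)) + r*K*exp(-rT)*N(-d2) - q*S*exp(-qT)*N(-d1)
N(-d1) = 0.2845652119; N(-d2) = 0.4457841835; sqrt(T) = 0.8660254038
Term 1 = -1.1400 * 1.0000000000 * 0.3392532645 * 0.5000 / (2 * 0.8660254038) = -0.1116447392
Term 2 = 0.0290 * 1.0000 * 0.9784848257 * 0.4457841835 = 0.0126495987
Term 3 = 0 (no dividend yield, q = 0)
Theta = -0.1116447392 + (0.0126495987) + (0.0000000000) = -0.098995

Answer: Theta = -0.098995


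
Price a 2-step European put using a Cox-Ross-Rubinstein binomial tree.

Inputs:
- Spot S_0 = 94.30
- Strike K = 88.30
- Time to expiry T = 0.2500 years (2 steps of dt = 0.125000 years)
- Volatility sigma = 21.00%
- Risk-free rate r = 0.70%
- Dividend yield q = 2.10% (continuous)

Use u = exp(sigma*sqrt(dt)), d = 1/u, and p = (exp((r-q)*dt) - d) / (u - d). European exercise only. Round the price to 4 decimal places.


Answer: Price = V(0,0) = 1.9688

Derivation:
dt = T/N = 0.125000
u = exp(sigma*sqrt(dt)) = 1.077072; d = 1/u = 0.928443
p = (exp((r-q)*dt) - d) / (u - d) = 0.469683
Discount per step: exp(-r*dt) = 0.999125
Stock lattice S(k, i) with i counting down-moves:
  k=0: S(0,0) = 94.3000
  k=1: S(1,0) = 101.5679; S(1,1) = 87.5522
  k=2: S(2,0) = 109.3959; S(2,1) = 94.3000; S(2,2) = 81.2872
Terminal payoffs V(N, i) = max(K - S_T, 0):
  V(2,0) = 0.000000; V(2,1) = 0.000000; V(2,2) = 7.012783
Backward induction: V(k, i) = exp(-r*dt) * [p * V(k+1, i) + (1-p) * V(k+1, i+1)].
  V(1,0) = exp(-r*dt) * [p*0.000000 + (1-p)*0.000000] = 0.000000
  V(1,1) = exp(-r*dt) * [p*0.000000 + (1-p)*7.012783] = 3.715746
  V(0,0) = exp(-r*dt) * [p*0.000000 + (1-p)*3.715746] = 1.968800


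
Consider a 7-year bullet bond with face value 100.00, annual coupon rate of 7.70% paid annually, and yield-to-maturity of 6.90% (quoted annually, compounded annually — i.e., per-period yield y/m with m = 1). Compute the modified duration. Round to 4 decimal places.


Answer: Modified duration = 5.3287

Derivation:
Coupon per period c = face * coupon_rate / m = 7.700000
Periods per year m = 1; per-period yield y/m = 0.069000
Number of cashflows N = 7
Cashflows (t years, CF_t, discount factor 1/(1+y/m)^(m*t), PV):
  t = 1.0000: CF_t = 7.700000, DF = 0.935454, PV = 7.202993
  t = 2.0000: CF_t = 7.700000, DF = 0.875074, PV = 6.738067
  t = 3.0000: CF_t = 7.700000, DF = 0.818591, PV = 6.303150
  t = 4.0000: CF_t = 7.700000, DF = 0.765754, PV = 5.896305
  t = 5.0000: CF_t = 7.700000, DF = 0.716327, PV = 5.515720
  t = 6.0000: CF_t = 7.700000, DF = 0.670091, PV = 5.159701
  t = 7.0000: CF_t = 107.700000, DF = 0.626839, PV = 67.510569
Price P = sum_t PV_t = 104.326503
First compute Macaulay numerator sum_t t * PV_t:
  t * PV_t at t = 1.0000: 7.202993
  t * PV_t at t = 2.0000: 13.476134
  t * PV_t at t = 3.0000: 18.909449
  t * PV_t at t = 4.0000: 23.585218
  t * PV_t at t = 5.0000: 27.578599
  t * PV_t at t = 6.0000: 30.958203
  t * PV_t at t = 7.0000: 472.573981
Macaulay duration D = 594.284577 / 104.326503 = 5.696391
Modified duration = D / (1 + y/m) = 5.696391 / (1 + 0.069000) = 5.328710


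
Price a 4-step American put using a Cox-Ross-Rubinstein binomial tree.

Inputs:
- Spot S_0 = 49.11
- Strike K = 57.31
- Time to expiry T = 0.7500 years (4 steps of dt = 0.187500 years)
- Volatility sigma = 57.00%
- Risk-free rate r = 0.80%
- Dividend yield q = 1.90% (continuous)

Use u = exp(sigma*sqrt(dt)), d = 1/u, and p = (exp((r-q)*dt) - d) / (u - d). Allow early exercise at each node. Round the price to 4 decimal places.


Answer: Price = V(0,0) = 15.4595

Derivation:
dt = T/N = 0.187500
u = exp(sigma*sqrt(dt)) = 1.279945; d = 1/u = 0.781283
p = (exp((r-q)*dt) - d) / (u - d) = 0.434475
Discount per step: exp(-r*dt) = 0.998501
Stock lattice S(k, i) with i counting down-moves:
  k=0: S(0,0) = 49.1100
  k=1: S(1,0) = 62.8581; S(1,1) = 38.3688
  k=2: S(2,0) = 80.4549; S(2,1) = 49.1100; S(2,2) = 29.9769
  k=3: S(3,0) = 102.9779; S(3,1) = 62.8581; S(3,2) = 38.3688; S(3,3) = 23.4205
  k=4: S(4,0) = 131.8061; S(4,1) = 80.4549; S(4,2) = 49.1100; S(4,3) = 29.9769; S(4,4) = 18.2980
Terminal payoffs V(N, i) = max(K - S_T, 0):
  V(4,0) = 0.000000; V(4,1) = 0.000000; V(4,2) = 8.200000; V(4,3) = 27.333067; V(4,4) = 39.011964
Backward induction: V(k, i) = exp(-r*dt) * [p * V(k+1, i) + (1-p) * V(k+1, i+1)]; then take max(V_cont, immediate exercise) for American.
  V(3,0) = exp(-r*dt) * [p*0.000000 + (1-p)*0.000000] = 0.000000; exercise = 0.000000; V(3,0) = max -> 0.000000
  V(3,1) = exp(-r*dt) * [p*0.000000 + (1-p)*8.200000] = 4.630352; exercise = 0.000000; V(3,1) = max -> 4.630352
  V(3,2) = exp(-r*dt) * [p*8.200000 + (1-p)*27.333067] = 18.991714; exercise = 18.941169; V(3,2) = max -> 18.991714
  V(3,3) = exp(-r*dt) * [p*27.333067 + (1-p)*39.011964] = 33.886904; exercise = 33.889518; V(3,3) = max -> 33.889518
  V(2,0) = exp(-r*dt) * [p*0.000000 + (1-p)*4.630352] = 2.614654; exercise = 0.000000; V(2,0) = max -> 2.614654
  V(2,1) = exp(-r*dt) * [p*4.630352 + (1-p)*18.991714] = 12.732944; exercise = 8.200000; V(2,1) = max -> 12.732944
  V(2,2) = exp(-r*dt) * [p*18.991714 + (1-p)*33.889518] = 27.375697; exercise = 27.333067; V(2,2) = max -> 27.375697
  V(1,0) = exp(-r*dt) * [p*2.614654 + (1-p)*12.732944] = 8.324302; exercise = 0.000000; V(1,0) = max -> 8.324302
  V(1,1) = exp(-r*dt) * [p*12.732944 + (1-p)*27.375697] = 20.982286; exercise = 18.941169; V(1,1) = max -> 20.982286
  V(0,0) = exp(-r*dt) * [p*8.324302 + (1-p)*20.982286] = 15.459499; exercise = 8.200000; V(0,0) = max -> 15.459499


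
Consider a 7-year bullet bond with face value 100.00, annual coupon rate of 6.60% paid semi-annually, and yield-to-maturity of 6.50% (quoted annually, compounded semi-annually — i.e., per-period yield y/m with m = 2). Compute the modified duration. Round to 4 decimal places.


Coupon per period c = face * coupon_rate / m = 3.300000
Periods per year m = 2; per-period yield y/m = 0.032500
Number of cashflows N = 14
Cashflows (t years, CF_t, discount factor 1/(1+y/m)^(m*t), PV):
  t = 0.5000: CF_t = 3.300000, DF = 0.968523, PV = 3.196126
  t = 1.0000: CF_t = 3.300000, DF = 0.938037, PV = 3.095521
  t = 1.5000: CF_t = 3.300000, DF = 0.908510, PV = 2.998084
  t = 2.0000: CF_t = 3.300000, DF = 0.879913, PV = 2.903713
  t = 2.5000: CF_t = 3.300000, DF = 0.852216, PV = 2.812313
  t = 3.0000: CF_t = 3.300000, DF = 0.825391, PV = 2.723790
  t = 3.5000: CF_t = 3.300000, DF = 0.799410, PV = 2.638053
  t = 4.0000: CF_t = 3.300000, DF = 0.774247, PV = 2.555015
  t = 4.5000: CF_t = 3.300000, DF = 0.749876, PV = 2.474591
  t = 5.0000: CF_t = 3.300000, DF = 0.726272, PV = 2.396698
  t = 5.5000: CF_t = 3.300000, DF = 0.703411, PV = 2.321257
  t = 6.0000: CF_t = 3.300000, DF = 0.681270, PV = 2.248191
  t = 6.5000: CF_t = 3.300000, DF = 0.659826, PV = 2.177425
  t = 7.0000: CF_t = 103.300000, DF = 0.639056, PV = 66.014521
Price P = sum_t PV_t = 100.555298
First compute Macaulay numerator sum_t t * PV_t:
  t * PV_t at t = 0.5000: 1.598063
  t * PV_t at t = 1.0000: 3.095521
  t * PV_t at t = 1.5000: 4.497126
  t * PV_t at t = 2.0000: 5.807426
  t * PV_t at t = 2.5000: 7.030782
  t * PV_t at t = 3.0000: 8.171369
  t * PV_t at t = 3.5000: 9.233186
  t * PV_t at t = 4.0000: 10.220060
  t * PV_t at t = 4.5000: 11.135659
  t * PV_t at t = 5.0000: 11.983491
  t * PV_t at t = 5.5000: 12.766915
  t * PV_t at t = 6.0000: 13.489146
  t * PV_t at t = 6.5000: 14.153261
  t * PV_t at t = 7.0000: 462.101648
Macaulay duration D = 575.283652 / 100.555298 = 5.721068
Modified duration = D / (1 + y/m) = 5.721068 / (1 + 0.032500) = 5.540986

Answer: Modified duration = 5.5410


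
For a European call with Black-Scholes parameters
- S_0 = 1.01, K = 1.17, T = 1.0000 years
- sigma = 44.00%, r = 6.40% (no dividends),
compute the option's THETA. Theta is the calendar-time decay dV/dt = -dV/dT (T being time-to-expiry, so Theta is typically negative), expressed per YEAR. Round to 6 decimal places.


Answer: Theta = -0.112578

Derivation:
d1 = 0.0312422319; d2 = -0.4087577681
phi(d1) = 0.3987476287; exp(-qT) = 1.0000000000; exp(-rT) = 0.9380049995
Theta = -S*exp(-qT)*phi(d1)*sigma/(2*sqrt(T)) - r*K*exp(-rT)*N(d2) + q*S*exp(-qT)*N(d1)
N(d1) = 0.5124618199; N(d2) = 0.3413587176; sqrt(T) = 1.0000000000
Term 1 = -1.0100 * 1.0000000000 * 0.3987476287 * 0.4400 / (2 * 1.0000000000) = -0.0886017231
Term 2 = -0.0640 * 1.1700 * 0.9380049995 * 0.3413587176 = -0.0239762902
Term 3 = 0 (no dividend yield, q = 0)
Theta = -0.0886017231 + (-0.0239762902) + (0.0000000000) = -0.112578


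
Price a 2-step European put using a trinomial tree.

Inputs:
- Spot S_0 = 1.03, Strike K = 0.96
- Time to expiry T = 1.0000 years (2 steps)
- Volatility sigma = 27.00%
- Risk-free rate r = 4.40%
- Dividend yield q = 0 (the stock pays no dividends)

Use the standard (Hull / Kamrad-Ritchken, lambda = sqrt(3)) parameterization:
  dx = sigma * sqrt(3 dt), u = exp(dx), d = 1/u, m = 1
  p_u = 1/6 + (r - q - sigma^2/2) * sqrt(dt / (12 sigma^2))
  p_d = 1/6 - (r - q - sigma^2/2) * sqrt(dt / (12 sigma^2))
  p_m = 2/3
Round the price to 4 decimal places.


dt = T/N = 0.500000; dx = sigma*sqrt(3*dt) = 0.330681
u = exp(dx) = 1.391916; d = 1/u = 0.718434
p_u = 0.172375, p_m = 0.666667, p_d = 0.160959
Discount per step: exp(-r*dt) = 0.978240
Stock lattice S(k, j) with j the centered position index:
  k=0: S(0,+0) = 1.0300
  k=1: S(1,-1) = 0.7400; S(1,+0) = 1.0300; S(1,+1) = 1.4337
  k=2: S(2,-2) = 0.5316; S(2,-1) = 0.7400; S(2,+0) = 1.0300; S(2,+1) = 1.4337; S(2,+2) = 1.9956
Terminal payoffs V(N, j) = max(K - S_T, 0):
  V(2,-2) = 0.428368; V(2,-1) = 0.220013; V(2,+0) = 0.000000; V(2,+1) = 0.000000; V(2,+2) = 0.000000
Backward induction: V(k, j) = exp(-r*dt) * [p_u * V(k+1, j+1) + p_m * V(k+1, j) + p_d * V(k+1, j-1)]
  V(1,-1) = exp(-r*dt) * [p_u*0.000000 + p_m*0.220013 + p_d*0.428368] = 0.210933
  V(1,+0) = exp(-r*dt) * [p_u*0.000000 + p_m*0.000000 + p_d*0.220013] = 0.034642
  V(1,+1) = exp(-r*dt) * [p_u*0.000000 + p_m*0.000000 + p_d*0.000000] = 0.000000
  V(0,+0) = exp(-r*dt) * [p_u*0.000000 + p_m*0.034642 + p_d*0.210933] = 0.055805

Answer: Price = V(0,0) = 0.0558


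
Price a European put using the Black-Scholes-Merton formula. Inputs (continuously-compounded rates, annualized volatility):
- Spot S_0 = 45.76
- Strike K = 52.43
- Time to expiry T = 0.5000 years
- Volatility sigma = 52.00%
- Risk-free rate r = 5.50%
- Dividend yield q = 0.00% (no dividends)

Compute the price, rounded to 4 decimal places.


Answer: Price = 9.9832

Derivation:
d1 = (ln(S/K) + (r - q + 0.5*sigma^2) * T) / (sigma * sqrt(T)) = -0.11141990
d2 = d1 - sigma * sqrt(T) = -0.47911543
exp(-rT) = 0.97287468; exp(-qT) = 1.00000000
P = K * exp(-rT) * N(-d2) - S_0 * exp(-qT) * N(-d1)
N(-d1) = 0.54435831; N(-d2) = 0.68407174
P = 52.4300 * 0.97287468 * 0.68407174 - 45.7600 * 1.00000000 * 0.54435831 = 9.9832


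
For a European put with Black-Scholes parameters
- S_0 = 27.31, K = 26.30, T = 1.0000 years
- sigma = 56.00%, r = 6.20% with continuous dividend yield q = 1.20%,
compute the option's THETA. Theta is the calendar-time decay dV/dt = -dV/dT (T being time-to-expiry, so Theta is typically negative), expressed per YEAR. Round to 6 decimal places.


d1 = 0.4365785648; d2 = -0.1234214352
phi(d1) = 0.3626783394; exp(-qT) = 0.9880717129; exp(-rT) = 0.9398828868
Theta = -S*exp(-qT)*phi(d1)*sigma/(2*sqrt(T)) + r*K*exp(-rT)*N(-d2) - q*S*exp(-qT)*N(-d1)
N(-d1) = 0.3312085054; N(-d2) = 0.5491133080; sqrt(T) = 1.0000000000
Term 1 = -27.3100 * 0.9880717129 * 0.3626783394 * 0.5600 / (2 * 1.0000000000) = -2.7402476645
Term 2 = 0.0620 * 26.3000 * 0.9398828868 * 0.5491133080 = 0.8415562491
Term 3 = -0.0120 * 27.3100 * 0.9880717129 * 0.3312085054 = -0.1072489116
Theta = -2.7402476645 + (0.8415562491) + (-0.1072489116) = -2.005940

Answer: Theta = -2.005940


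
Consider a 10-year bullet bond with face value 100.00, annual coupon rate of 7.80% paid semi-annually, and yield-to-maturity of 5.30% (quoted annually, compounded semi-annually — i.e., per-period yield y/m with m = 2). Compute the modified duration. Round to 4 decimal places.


Answer: Modified duration = 7.2030

Derivation:
Coupon per period c = face * coupon_rate / m = 3.900000
Periods per year m = 2; per-period yield y/m = 0.026500
Number of cashflows N = 20
Cashflows (t years, CF_t, discount factor 1/(1+y/m)^(m*t), PV):
  t = 0.5000: CF_t = 3.900000, DF = 0.974184, PV = 3.799318
  t = 1.0000: CF_t = 3.900000, DF = 0.949035, PV = 3.701235
  t = 1.5000: CF_t = 3.900000, DF = 0.924535, PV = 3.605685
  t = 2.0000: CF_t = 3.900000, DF = 0.900667, PV = 3.512601
  t = 2.5000: CF_t = 3.900000, DF = 0.877415, PV = 3.421920
  t = 3.0000: CF_t = 3.900000, DF = 0.854764, PV = 3.333580
  t = 3.5000: CF_t = 3.900000, DF = 0.832698, PV = 3.247521
  t = 4.0000: CF_t = 3.900000, DF = 0.811201, PV = 3.163683
  t = 4.5000: CF_t = 3.900000, DF = 0.790259, PV = 3.082010
  t = 5.0000: CF_t = 3.900000, DF = 0.769858, PV = 3.002445
  t = 5.5000: CF_t = 3.900000, DF = 0.749983, PV = 2.924934
  t = 6.0000: CF_t = 3.900000, DF = 0.730622, PV = 2.849425
  t = 6.5000: CF_t = 3.900000, DF = 0.711760, PV = 2.775864
  t = 7.0000: CF_t = 3.900000, DF = 0.693385, PV = 2.704203
  t = 7.5000: CF_t = 3.900000, DF = 0.675485, PV = 2.634391
  t = 8.0000: CF_t = 3.900000, DF = 0.658047, PV = 2.566382
  t = 8.5000: CF_t = 3.900000, DF = 0.641059, PV = 2.500129
  t = 9.0000: CF_t = 3.900000, DF = 0.624509, PV = 2.435586
  t = 9.5000: CF_t = 3.900000, DF = 0.608387, PV = 2.372709
  t = 10.0000: CF_t = 103.900000, DF = 0.592681, PV = 61.579545
Price P = sum_t PV_t = 119.213165
First compute Macaulay numerator sum_t t * PV_t:
  t * PV_t at t = 0.5000: 1.899659
  t * PV_t at t = 1.0000: 3.701235
  t * PV_t at t = 1.5000: 5.408527
  t * PV_t at t = 2.0000: 7.025202
  t * PV_t at t = 2.5000: 8.554800
  t * PV_t at t = 3.0000: 10.000740
  t * PV_t at t = 3.5000: 11.366323
  t * PV_t at t = 4.0000: 12.654732
  t * PV_t at t = 4.5000: 13.869044
  t * PV_t at t = 5.0000: 15.012225
  t * PV_t at t = 5.5000: 16.087139
  t * PV_t at t = 6.0000: 17.096547
  t * PV_t at t = 6.5000: 18.043117
  t * PV_t at t = 7.0000: 18.929419
  t * PV_t at t = 7.5000: 19.757936
  t * PV_t at t = 8.0000: 20.531058
  t * PV_t at t = 8.5000: 21.251095
  t * PV_t at t = 9.0000: 21.920273
  t * PV_t at t = 9.5000: 22.540736
  t * PV_t at t = 10.0000: 615.795447
Macaulay duration D = 881.445254 / 119.213165 = 7.393858
Modified duration = D / (1 + y/m) = 7.393858 / (1 + 0.026500) = 7.202979


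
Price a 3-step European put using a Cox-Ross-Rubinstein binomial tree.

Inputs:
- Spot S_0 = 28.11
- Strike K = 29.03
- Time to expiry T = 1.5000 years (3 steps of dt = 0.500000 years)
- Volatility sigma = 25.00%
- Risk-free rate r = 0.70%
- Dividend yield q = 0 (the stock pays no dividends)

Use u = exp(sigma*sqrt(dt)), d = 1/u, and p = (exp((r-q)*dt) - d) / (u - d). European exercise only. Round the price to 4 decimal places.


dt = T/N = 0.500000
u = exp(sigma*sqrt(dt)) = 1.193365; d = 1/u = 0.837967
p = (exp((r-q)*dt) - d) / (u - d) = 0.465786
Discount per step: exp(-r*dt) = 0.996506
Stock lattice S(k, i) with i counting down-moves:
  k=0: S(0,0) = 28.1100
  k=1: S(1,0) = 33.5455; S(1,1) = 23.5552
  k=2: S(2,0) = 40.0320; S(2,1) = 28.1100; S(2,2) = 19.7385
  k=3: S(3,0) = 47.7728; S(3,1) = 33.5455; S(3,2) = 23.5552; S(3,3) = 16.5402
Terminal payoffs V(N, i) = max(K - S_T, 0):
  V(3,0) = 0.000000; V(3,1) = 0.000000; V(3,2) = 5.474751; V(3,3) = 12.489775
Backward induction: V(k, i) = exp(-r*dt) * [p * V(k+1, i) + (1-p) * V(k+1, i+1)].
  V(2,0) = exp(-r*dt) * [p*0.000000 + (1-p)*0.000000] = 0.000000
  V(2,1) = exp(-r*dt) * [p*0.000000 + (1-p)*5.474751] = 2.914470
  V(2,2) = exp(-r*dt) * [p*5.474751 + (1-p)*12.489775] = 9.190054
  V(1,0) = exp(-r*dt) * [p*0.000000 + (1-p)*2.914470] = 1.551511
  V(1,1) = exp(-r*dt) * [p*2.914470 + (1-p)*9.190054] = 6.245079
  V(0,0) = exp(-r*dt) * [p*1.551511 + (1-p)*6.245079] = 4.044700

Answer: Price = V(0,0) = 4.0447


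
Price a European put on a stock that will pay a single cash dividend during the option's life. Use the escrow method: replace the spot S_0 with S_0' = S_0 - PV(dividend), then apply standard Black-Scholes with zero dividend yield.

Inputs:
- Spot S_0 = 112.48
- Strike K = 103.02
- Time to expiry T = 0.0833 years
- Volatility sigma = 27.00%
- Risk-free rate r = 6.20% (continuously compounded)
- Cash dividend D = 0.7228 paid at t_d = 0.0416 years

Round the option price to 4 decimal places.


PV(D) = D * exp(-r * t_d) = 0.7228 * 0.99742412 = 0.72093816
S_0' = S_0 - PV(D) = 112.4800 - 0.72093816 = 111.75906184
d1 = (ln(S_0'/K) + (r + sigma^2/2)*T) / (sigma*sqrt(T)) = 1.15009446
d2 = d1 - sigma*sqrt(T) = 1.07216776
exp(-rT) = 0.99484871
N(-d1) = 0.12505248; N(-d2) = 0.14182234
P = K * exp(-rT) * N(-d2) - S_0' * N(-d1) = 103.0200 * 0.99484871 * 0.14182234 - 111.75906184 * 0.12505248 = 0.5595

Answer: Price = 0.5595


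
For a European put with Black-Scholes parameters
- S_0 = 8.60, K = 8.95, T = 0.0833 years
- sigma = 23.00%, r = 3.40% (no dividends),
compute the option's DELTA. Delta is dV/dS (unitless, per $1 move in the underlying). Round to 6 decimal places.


Answer: Delta = -0.700236

Derivation:
d1 = -0.5250797464; d2 = -0.5914617470
phi(d1) = 0.3475687113; exp(-qT) = 1.0000000000; exp(-rT) = 0.9971718069
N(-d1) = 0.7002361225
Delta = -exp(-qT) * N(-d1) = -1.0000000000 * 0.7002361225 = -0.700236


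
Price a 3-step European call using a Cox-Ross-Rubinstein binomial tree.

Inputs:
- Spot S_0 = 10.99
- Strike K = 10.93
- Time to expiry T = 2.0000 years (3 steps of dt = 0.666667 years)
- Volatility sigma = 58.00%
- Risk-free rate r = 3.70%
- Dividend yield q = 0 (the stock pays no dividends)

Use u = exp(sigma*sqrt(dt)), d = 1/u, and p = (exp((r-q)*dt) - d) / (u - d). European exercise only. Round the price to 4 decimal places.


dt = T/N = 0.666667
u = exp(sigma*sqrt(dt)) = 1.605713; d = 1/u = 0.622776
p = (exp((r-q)*dt) - d) / (u - d) = 0.409179
Discount per step: exp(-r*dt) = 0.975635
Stock lattice S(k, i) with i counting down-moves:
  k=0: S(0,0) = 10.9900
  k=1: S(1,0) = 17.6468; S(1,1) = 6.8443
  k=2: S(2,0) = 28.3357; S(2,1) = 10.9900; S(2,2) = 4.2625
  k=3: S(3,0) = 45.4990; S(3,1) = 17.6468; S(3,2) = 6.8443; S(3,3) = 2.6546
Terminal payoffs V(N, i) = max(S_T - K, 0):
  V(3,0) = 34.568976; V(3,1) = 6.716788; V(3,2) = 0.000000; V(3,3) = 0.000000
Backward induction: V(k, i) = exp(-r*dt) * [p * V(k+1, i) + (1-p) * V(k+1, i+1)].
  V(2,0) = exp(-r*dt) * [p*34.568976 + (1-p)*6.716788] = 17.671989
  V(2,1) = exp(-r*dt) * [p*6.716788 + (1-p)*0.000000] = 2.681405
  V(2,2) = exp(-r*dt) * [p*0.000000 + (1-p)*0.000000] = 0.000000
  V(1,0) = exp(-r*dt) * [p*17.671989 + (1-p)*2.681405] = 8.600455
  V(1,1) = exp(-r*dt) * [p*2.681405 + (1-p)*0.000000] = 1.070442
  V(0,0) = exp(-r*dt) * [p*8.600455 + (1-p)*1.070442] = 4.050413

Answer: Price = V(0,0) = 4.0504


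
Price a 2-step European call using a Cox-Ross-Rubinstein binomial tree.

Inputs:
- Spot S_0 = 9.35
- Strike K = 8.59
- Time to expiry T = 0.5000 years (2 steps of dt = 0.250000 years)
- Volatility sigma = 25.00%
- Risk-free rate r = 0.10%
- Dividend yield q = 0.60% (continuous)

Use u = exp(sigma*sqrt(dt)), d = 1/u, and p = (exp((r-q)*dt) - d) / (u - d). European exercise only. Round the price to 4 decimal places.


Answer: Price = V(0,0) = 1.1122

Derivation:
dt = T/N = 0.250000
u = exp(sigma*sqrt(dt)) = 1.133148; d = 1/u = 0.882497
p = (exp((r-q)*dt) - d) / (u - d) = 0.463807
Discount per step: exp(-r*dt) = 0.999750
Stock lattice S(k, i) with i counting down-moves:
  k=0: S(0,0) = 9.3500
  k=1: S(1,0) = 10.5949; S(1,1) = 8.2513
  k=2: S(2,0) = 12.0056; S(2,1) = 9.3500; S(2,2) = 7.2818
Terminal payoffs V(N, i) = max(S_T - K, 0):
  V(2,0) = 3.415638; V(2,1) = 0.760000; V(2,2) = 0.000000
Backward induction: V(k, i) = exp(-r*dt) * [p * V(k+1, i) + (1-p) * V(k+1, i+1)].
  V(1,0) = exp(-r*dt) * [p*3.415638 + (1-p)*0.760000] = 1.991205
  V(1,1) = exp(-r*dt) * [p*0.760000 + (1-p)*0.000000] = 0.352405
  V(0,0) = exp(-r*dt) * [p*1.991205 + (1-p)*0.352405] = 1.112213
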